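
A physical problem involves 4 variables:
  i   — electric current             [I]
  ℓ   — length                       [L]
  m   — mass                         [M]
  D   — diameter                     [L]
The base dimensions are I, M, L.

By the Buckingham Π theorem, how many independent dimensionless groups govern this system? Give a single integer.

1

Dimensional matrix (I×M×L by i×ℓ×m×D):
  I: [ 1  0  0  0]
  M: [ 0  0  1  0]
  L: [ 0  1  0  1]
RREF → pivots at {i,ℓ,m} ⇒ r = 3
4 vars − rank 3 = 1 Π group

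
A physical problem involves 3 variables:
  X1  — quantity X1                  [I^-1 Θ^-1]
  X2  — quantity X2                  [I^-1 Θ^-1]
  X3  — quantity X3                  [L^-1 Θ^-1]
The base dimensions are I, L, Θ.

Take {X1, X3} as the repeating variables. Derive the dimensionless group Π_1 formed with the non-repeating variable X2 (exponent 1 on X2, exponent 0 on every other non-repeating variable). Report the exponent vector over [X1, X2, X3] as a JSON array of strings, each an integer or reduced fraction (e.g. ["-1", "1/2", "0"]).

["-1", "1", "0"]

Exponent matrix [I,L,Θ] × [X1,X2,X3]:
  I: [-1 -1  0]
  L: [ 0  0 -1]
  Θ: [-1 -1 -1]
Row reduction gives pivot columns X1,X3; rank = 2
Repeat: X1,X3; free: X2
RREF:
  r0: [   1    1    0]
  r1: [   0    0    1]
  r2: [   0    0    0]
Fix exponent of X2 at 1; solve each RREF row for its pivot's exponent:
  r0: exp(X1) + (1)·1 = 0 ⇒ exp(X1) = -1
  r1: exp(X3) + (0)·1 = 0 ⇒ exp(X3) = 0
Π_1 = X1^-1 · X2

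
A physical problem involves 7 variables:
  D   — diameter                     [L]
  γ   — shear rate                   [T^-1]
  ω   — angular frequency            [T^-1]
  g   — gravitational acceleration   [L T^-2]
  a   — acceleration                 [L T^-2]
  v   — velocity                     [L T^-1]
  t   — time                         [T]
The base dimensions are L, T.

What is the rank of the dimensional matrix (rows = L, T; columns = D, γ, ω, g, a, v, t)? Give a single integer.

2

Exponent matrix [L,T] × [D,γ,ω,g,a,v,t]:
  L: [ 1  0  0  1  1  1  0]
  T: [ 0 -1 -1 -2 -2 -1  1]
RREF → pivots at {D,γ} ⇒ r = 2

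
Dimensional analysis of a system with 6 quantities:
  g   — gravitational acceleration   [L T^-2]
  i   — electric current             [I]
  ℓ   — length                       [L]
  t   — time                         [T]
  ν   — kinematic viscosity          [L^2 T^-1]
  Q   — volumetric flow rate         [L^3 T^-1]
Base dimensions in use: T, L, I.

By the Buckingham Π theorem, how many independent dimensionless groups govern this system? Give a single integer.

Write exponents as rows T,L,I / cols g,i,ℓ,t,ν,Q:
  T: [-2  0  0  1 -1 -1]
  L: [ 1  0  1  0  2  3]
  I: [ 0  1  0  0  0  0]
Row reduction gives pivot columns g,i,ℓ; rank = 3
n=6, r=3 ⇒ 3 dimensionless groups

3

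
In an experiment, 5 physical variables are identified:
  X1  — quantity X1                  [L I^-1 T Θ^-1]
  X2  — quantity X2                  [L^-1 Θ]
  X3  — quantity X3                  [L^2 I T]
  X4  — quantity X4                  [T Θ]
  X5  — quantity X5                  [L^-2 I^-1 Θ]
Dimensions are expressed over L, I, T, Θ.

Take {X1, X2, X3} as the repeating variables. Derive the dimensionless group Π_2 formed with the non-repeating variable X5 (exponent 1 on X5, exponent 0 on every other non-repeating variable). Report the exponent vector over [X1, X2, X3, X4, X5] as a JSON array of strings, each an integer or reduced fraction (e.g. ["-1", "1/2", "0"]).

Exponent matrix [L,I,T,Θ] × [X1,X2,X3,X4,X5]:
  L: [ 1 -1  2  0 -2]
  I: [-1  0  1  0 -1]
  T: [ 1  0  1  1  0]
  Θ: [-1  1  0  1  1]
Echelon form has 3 nonzero rows (pivots: X1,X2,X3)
Repeat: X1,X2,X3; free: X4,X5
RREF:
  r0: [   1    0    0  1/2  1/2]
  r1: [   0    1    0  3/2  3/2]
  r2: [   0    0    1  1/2 -1/2]
  r3: [   0    0    0    0    0]
Fix exponent of X5 at 1, X4 at 0; solve each RREF row for its pivot's exponent:
  r0: exp(X1) + (1/2)·1 = 0 ⇒ exp(X1) = -1/2
  r1: exp(X2) + (3/2)·1 = 0 ⇒ exp(X2) = -3/2
  r2: exp(X3) + (-1/2)·1 = 0 ⇒ exp(X3) = 1/2
Π_2 = X1^(-1/2) · X2^(-3/2) · X3^(1/2) · X5

["-1/2", "-3/2", "1/2", "0", "1"]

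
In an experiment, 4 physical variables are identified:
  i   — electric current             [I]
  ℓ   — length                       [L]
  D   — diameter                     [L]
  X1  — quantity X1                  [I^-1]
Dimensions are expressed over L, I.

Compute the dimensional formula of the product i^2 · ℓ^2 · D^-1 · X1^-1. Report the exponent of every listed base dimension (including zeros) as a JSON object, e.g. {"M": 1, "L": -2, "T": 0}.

Exponent matrix [L,I] × [i,ℓ,D,X1]:
  L: [ 0  1  1  0]
  I: [ 1  0  0 -1]
  [L]: (2)·0+(2)·1+(-1)·1+(-1)·0 = 1
  [I]: (2)·1+(2)·0+(-1)·0+(-1)·-1 = 3
⇒ L I^3

{"L": 1, "I": 3}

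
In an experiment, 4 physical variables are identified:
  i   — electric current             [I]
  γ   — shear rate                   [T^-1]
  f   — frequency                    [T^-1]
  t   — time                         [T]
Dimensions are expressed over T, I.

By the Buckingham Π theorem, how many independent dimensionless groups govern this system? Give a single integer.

2

Dimensional matrix (T×I by i×γ×f×t):
  T: [ 0 -1 -1  1]
  I: [ 1  0  0  0]
RREF → pivots at {i,γ} ⇒ r = 2
n=4, r=2 ⇒ 2 dimensionless groups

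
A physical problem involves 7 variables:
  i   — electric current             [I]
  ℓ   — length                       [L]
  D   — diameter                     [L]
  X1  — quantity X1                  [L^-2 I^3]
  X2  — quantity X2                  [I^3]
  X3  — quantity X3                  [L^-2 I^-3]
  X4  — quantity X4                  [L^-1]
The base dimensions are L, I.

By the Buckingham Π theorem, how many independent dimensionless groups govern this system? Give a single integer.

Write exponents as rows L,I / cols i,ℓ,D,X1,X2,X3,X4:
  L: [ 0  1  1 -2  0 -2 -1]
  I: [ 1  0  0  3  3 -3  0]
RREF → pivots at {i,ℓ} ⇒ r = 2
7 vars − rank 2 = 5 Π groups

5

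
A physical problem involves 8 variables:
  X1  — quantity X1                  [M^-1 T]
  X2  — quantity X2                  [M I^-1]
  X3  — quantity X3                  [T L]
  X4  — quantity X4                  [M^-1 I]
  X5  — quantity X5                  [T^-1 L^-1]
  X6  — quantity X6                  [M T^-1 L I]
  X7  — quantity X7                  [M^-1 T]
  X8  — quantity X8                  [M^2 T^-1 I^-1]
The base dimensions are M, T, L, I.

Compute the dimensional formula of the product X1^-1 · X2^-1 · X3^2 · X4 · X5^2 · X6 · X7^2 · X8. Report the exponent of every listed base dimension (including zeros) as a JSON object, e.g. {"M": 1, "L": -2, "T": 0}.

{"M": 0, "T": -1, "L": 1, "I": 2}

Write exponents as rows M,T,L,I / cols X1,X2,X3,X4,X5,X6,X7,X8:
  M: [-1  1  0 -1  0  1 -1  2]
  T: [ 1  0  1  0 -1 -1  1 -1]
  L: [ 0  0  1  0 -1  1  0  0]
  I: [ 0 -1  0  1  0  1  0 -1]
  [M]: (-1)·-1+(-1)·1+(2)·0+(1)·-1+(2)·0+(1)·1+(2)·-1+(1)·2 = 0
  [T]: (-1)·1+(-1)·0+(2)·1+(1)·0+(2)·-1+(1)·-1+(2)·1+(1)·-1 = -1
  [L]: (-1)·0+(-1)·0+(2)·1+(1)·0+(2)·-1+(1)·1+(2)·0+(1)·0 = 1
  [I]: (-1)·0+(-1)·-1+(2)·0+(1)·1+(2)·0+(1)·1+(2)·0+(1)·-1 = 2
⇒ T^-1 L I^2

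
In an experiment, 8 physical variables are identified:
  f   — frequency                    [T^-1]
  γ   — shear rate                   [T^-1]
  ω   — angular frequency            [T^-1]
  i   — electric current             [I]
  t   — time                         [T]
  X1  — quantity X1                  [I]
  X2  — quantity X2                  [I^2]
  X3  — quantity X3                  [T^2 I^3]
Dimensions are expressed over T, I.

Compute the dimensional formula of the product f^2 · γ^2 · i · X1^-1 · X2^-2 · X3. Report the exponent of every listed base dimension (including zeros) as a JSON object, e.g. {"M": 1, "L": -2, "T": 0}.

Exponent matrix [T,I] × [f,γ,ω,i,t,X1,X2,X3]:
  T: [-1 -1 -1  0  1  0  0  2]
  I: [ 0  0  0  1  0  1  2  3]
  [T]: (2)·-1+(2)·-1+(1)·0+(-1)·0+(-2)·0+(1)·2 = -2
  [I]: (2)·0+(2)·0+(1)·1+(-1)·1+(-2)·2+(1)·3 = -1
⇒ T^-2 I^-1

{"T": -2, "I": -1}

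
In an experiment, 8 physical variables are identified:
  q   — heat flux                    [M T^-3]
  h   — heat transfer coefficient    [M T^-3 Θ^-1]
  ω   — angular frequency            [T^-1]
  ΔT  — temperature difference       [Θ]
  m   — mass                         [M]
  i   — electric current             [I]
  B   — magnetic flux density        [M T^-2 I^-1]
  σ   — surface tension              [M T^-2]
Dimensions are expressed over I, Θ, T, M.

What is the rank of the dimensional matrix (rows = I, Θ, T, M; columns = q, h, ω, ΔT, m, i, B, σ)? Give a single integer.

4

Dimensional matrix (I×Θ×T×M by q×h×ω×ΔT×m×i×B×σ):
  I: [ 0  0  0  0  0  1 -1  0]
  Θ: [ 0 -1  0  1  0  0  0  0]
  T: [-3 -3 -1  0  0  0 -2 -2]
  M: [ 1  1  0  0  1  0  1  1]
Echelon form has 4 nonzero rows (pivots: q,h,ω,i)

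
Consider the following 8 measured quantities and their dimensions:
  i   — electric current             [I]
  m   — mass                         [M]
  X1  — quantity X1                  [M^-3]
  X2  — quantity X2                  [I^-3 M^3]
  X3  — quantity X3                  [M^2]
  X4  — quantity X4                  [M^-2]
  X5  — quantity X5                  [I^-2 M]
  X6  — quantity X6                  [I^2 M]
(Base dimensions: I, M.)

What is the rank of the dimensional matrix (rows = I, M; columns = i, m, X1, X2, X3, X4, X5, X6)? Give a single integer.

2

Write exponents as rows I,M / cols i,m,X1,X2,X3,X4,X5,X6:
  I: [ 1  0  0 -3  0  0 -2  2]
  M: [ 0  1 -3  3  2 -2  1  1]
Echelon form has 2 nonzero rows (pivots: i,m)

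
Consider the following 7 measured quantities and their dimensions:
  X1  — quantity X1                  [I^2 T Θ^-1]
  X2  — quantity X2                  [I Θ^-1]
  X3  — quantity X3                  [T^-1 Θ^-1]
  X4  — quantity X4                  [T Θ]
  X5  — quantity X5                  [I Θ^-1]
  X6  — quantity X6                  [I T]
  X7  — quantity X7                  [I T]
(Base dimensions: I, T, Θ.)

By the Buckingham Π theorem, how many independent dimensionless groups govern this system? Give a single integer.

Write exponents as rows I,T,Θ / cols X1,X2,X3,X4,X5,X6,X7:
  I: [ 2  1  0  0  1  1  1]
  T: [ 1  0 -1  1  0  1  1]
  Θ: [-1 -1 -1  1 -1  0  0]
Row reduction gives pivot columns X1,X2; rank = 2
7 vars − rank 2 = 5 Π groups

5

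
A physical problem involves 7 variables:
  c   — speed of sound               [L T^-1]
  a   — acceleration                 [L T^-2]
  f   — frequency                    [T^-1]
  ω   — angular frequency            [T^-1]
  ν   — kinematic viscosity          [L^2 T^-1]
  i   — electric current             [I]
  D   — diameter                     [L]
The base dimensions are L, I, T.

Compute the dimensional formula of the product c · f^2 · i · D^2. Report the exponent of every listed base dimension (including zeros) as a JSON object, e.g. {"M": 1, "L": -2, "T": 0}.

Dimensional matrix (L×I×T by c×a×f×ω×ν×i×D):
  L: [ 1  1  0  0  2  0  1]
  I: [ 0  0  0  0  0  1  0]
  T: [-1 -2 -1 -1 -1  0  0]
  [L]: (1)·1+(2)·0+(1)·0+(2)·1 = 3
  [I]: (1)·0+(2)·0+(1)·1+(2)·0 = 1
  [T]: (1)·-1+(2)·-1+(1)·0+(2)·0 = -3
⇒ L^3 I T^-3

{"L": 3, "I": 1, "T": -3}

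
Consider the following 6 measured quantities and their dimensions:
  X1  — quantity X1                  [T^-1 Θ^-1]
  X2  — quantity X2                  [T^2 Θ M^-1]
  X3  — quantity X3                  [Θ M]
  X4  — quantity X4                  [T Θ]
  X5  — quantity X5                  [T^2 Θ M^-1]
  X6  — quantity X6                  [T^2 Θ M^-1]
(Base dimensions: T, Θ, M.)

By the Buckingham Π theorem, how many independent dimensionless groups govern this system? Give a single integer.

Write exponents as rows T,Θ,M / cols X1,X2,X3,X4,X5,X6:
  T: [-1  2  0  1  2  2]
  Θ: [-1  1  1  1  1  1]
  M: [ 0 -1  1  0 -1 -1]
Row reduction gives pivot columns X1,X2; rank = 2
Π count = n − r = 6 − 2 = 4

4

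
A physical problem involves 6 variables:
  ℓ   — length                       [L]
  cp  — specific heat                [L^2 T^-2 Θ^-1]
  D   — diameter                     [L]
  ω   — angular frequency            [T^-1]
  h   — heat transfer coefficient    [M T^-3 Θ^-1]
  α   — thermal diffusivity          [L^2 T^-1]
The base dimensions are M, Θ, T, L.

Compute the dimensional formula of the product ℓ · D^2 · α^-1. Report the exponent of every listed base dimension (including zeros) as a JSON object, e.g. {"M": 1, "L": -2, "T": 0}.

{"M": 0, "Θ": 0, "T": 1, "L": 1}

Dimensional matrix (M×Θ×T×L by ℓ×cp×D×ω×h×α):
  M: [ 0  0  0  0  1  0]
  Θ: [ 0 -1  0  0 -1  0]
  T: [ 0 -2  0 -1 -3 -1]
  L: [ 1  2  1  0  0  2]
  [M]: (1)·0+(2)·0+(-1)·0 = 0
  [Θ]: (1)·0+(2)·0+(-1)·0 = 0
  [T]: (1)·0+(2)·0+(-1)·-1 = 1
  [L]: (1)·1+(2)·1+(-1)·2 = 1
⇒ T L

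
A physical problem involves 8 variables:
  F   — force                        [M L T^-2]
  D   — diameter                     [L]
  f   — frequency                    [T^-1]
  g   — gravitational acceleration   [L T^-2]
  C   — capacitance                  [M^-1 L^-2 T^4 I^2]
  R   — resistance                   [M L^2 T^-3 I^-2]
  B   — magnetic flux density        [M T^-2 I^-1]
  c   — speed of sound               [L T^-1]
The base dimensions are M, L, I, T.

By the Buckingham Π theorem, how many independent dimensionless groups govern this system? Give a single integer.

Write exponents as rows M,L,I,T / cols F,D,f,g,C,R,B,c:
  M: [ 1  0  0  0 -1  1  1  0]
  L: [ 1  1  0  1 -2  2  0  1]
  I: [ 0  0  0  0  2 -2 -1  0]
  T: [-2  0 -1 -2  4 -3 -2 -1]
RREF → pivots at {F,D,f,C} ⇒ r = 4
8 vars − rank 4 = 4 Π groups

4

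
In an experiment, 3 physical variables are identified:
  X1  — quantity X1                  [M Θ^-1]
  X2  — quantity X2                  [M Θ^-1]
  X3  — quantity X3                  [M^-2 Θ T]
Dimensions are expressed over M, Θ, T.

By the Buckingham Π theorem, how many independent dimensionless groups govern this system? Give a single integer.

1

Write exponents as rows M,Θ,T / cols X1,X2,X3:
  M: [ 1  1 -2]
  Θ: [-1 -1  1]
  T: [ 0  0  1]
Echelon form has 2 nonzero rows (pivots: X1,X3)
Π count = n − r = 3 − 2 = 1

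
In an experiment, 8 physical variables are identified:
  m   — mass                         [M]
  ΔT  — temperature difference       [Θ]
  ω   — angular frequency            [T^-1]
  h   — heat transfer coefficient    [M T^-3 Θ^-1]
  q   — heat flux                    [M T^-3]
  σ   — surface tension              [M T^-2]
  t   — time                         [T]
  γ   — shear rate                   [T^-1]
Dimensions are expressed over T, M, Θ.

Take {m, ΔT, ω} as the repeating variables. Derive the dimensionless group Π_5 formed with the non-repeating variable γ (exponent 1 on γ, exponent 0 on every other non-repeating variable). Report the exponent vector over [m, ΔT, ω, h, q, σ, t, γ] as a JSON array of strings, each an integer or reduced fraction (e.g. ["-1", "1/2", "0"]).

["0", "0", "-1", "0", "0", "0", "0", "1"]

Exponent matrix [T,M,Θ] × [m,ΔT,ω,h,q,σ,t,γ]:
  T: [ 0  0 -1 -3 -3 -2  1 -1]
  M: [ 1  0  0  1  1  1  0  0]
  Θ: [ 0  1  0 -1  0  0  0  0]
RREF → pivots at {m,ΔT,ω} ⇒ r = 3
Pivot set = {m,ΔT,ω}, free = {h,q,σ,t,γ}
RREF:
  r0: [   1    0    0    1    1    1    0    0]
  r1: [   0    1    0   -1    0    0    0    0]
  r2: [   0    0    1    3    3    2   -1    1]
Fix exponent of γ at 1, h at 0, q at 0, σ at 0, t at 0; solve each RREF row for its pivot's exponent:
  r0: exp(m) + (0)·1 = 0 ⇒ exp(m) = 0
  r1: exp(ΔT) + (0)·1 = 0 ⇒ exp(ΔT) = 0
  r2: exp(ω) + (1)·1 = 0 ⇒ exp(ω) = -1
Π_5 = ω^-1 · γ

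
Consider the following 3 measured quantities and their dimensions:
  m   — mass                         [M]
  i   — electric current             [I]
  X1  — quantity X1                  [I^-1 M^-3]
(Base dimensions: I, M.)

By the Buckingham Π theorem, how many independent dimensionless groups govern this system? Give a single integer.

1

Exponent matrix [I,M] × [m,i,X1]:
  I: [ 0  1 -1]
  M: [ 1  0 -3]
Echelon form has 2 nonzero rows (pivots: m,i)
n=3, r=2 ⇒ 1 dimensionless group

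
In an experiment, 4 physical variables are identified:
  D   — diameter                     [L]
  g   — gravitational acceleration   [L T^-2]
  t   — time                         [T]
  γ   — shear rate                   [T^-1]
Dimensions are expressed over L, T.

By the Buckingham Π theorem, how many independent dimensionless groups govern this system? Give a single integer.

Write exponents as rows L,T / cols D,g,t,γ:
  L: [ 1  1  0  0]
  T: [ 0 -2  1 -1]
Row reduction gives pivot columns D,g; rank = 2
n=4, r=2 ⇒ 2 dimensionless groups

2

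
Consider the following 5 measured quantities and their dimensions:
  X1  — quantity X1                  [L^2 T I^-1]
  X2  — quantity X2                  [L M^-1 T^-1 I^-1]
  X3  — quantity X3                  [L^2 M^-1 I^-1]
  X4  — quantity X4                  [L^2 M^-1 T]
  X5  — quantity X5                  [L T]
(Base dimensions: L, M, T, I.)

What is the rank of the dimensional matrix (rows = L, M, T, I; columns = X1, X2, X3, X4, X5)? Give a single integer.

Write exponents as rows L,M,T,I / cols X1,X2,X3,X4,X5:
  L: [ 2  1  2  2  1]
  M: [ 0 -1 -1 -1  0]
  T: [ 1 -1  0  1  1]
  I: [-1 -1 -1  0  0]
Echelon form has 3 nonzero rows (pivots: X1,X2,X3)

3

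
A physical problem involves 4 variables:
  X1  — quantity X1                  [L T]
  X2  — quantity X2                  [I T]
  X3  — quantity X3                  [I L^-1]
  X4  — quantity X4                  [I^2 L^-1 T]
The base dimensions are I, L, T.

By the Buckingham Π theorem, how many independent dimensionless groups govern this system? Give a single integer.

2

Dimensional matrix (I×L×T by X1×X2×X3×X4):
  I: [ 0  1  1  2]
  L: [ 1  0 -1 -1]
  T: [ 1  1  0  1]
Row reduction gives pivot columns X1,X2; rank = 2
4 vars − rank 2 = 2 Π groups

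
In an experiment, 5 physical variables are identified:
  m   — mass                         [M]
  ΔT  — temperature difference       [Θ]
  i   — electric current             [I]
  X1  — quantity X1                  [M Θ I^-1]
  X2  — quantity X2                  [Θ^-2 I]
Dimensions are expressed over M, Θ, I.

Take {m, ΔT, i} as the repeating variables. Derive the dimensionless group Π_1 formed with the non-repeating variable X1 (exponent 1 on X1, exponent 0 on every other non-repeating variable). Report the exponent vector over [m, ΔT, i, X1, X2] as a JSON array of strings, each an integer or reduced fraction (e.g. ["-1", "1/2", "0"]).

Write exponents as rows M,Θ,I / cols m,ΔT,i,X1,X2:
  M: [ 1  0  0  1  0]
  Θ: [ 0  1  0  1 -2]
  I: [ 0  0  1 -1  1]
Row reduction gives pivot columns m,ΔT,i; rank = 3
Pivot set = {m,ΔT,i}, free = {X1,X2}
RREF:
  r0: [   1    0    0    1    0]
  r1: [   0    1    0    1   -2]
  r2: [   0    0    1   -1    1]
Fix exponent of X1 at 1, X2 at 0; solve each RREF row for its pivot's exponent:
  r0: exp(m) + (1)·1 = 0 ⇒ exp(m) = -1
  r1: exp(ΔT) + (1)·1 = 0 ⇒ exp(ΔT) = -1
  r2: exp(i) + (-1)·1 = 0 ⇒ exp(i) = 1
Π_1 = m^-1 · ΔT^-1 · i · X1

["-1", "-1", "1", "1", "0"]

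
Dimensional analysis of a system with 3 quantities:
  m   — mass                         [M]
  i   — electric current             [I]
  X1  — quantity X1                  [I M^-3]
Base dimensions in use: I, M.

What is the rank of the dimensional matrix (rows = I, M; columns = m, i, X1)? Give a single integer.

Dimensional matrix (I×M by m×i×X1):
  I: [ 0  1  1]
  M: [ 1  0 -3]
Echelon form has 2 nonzero rows (pivots: m,i)

2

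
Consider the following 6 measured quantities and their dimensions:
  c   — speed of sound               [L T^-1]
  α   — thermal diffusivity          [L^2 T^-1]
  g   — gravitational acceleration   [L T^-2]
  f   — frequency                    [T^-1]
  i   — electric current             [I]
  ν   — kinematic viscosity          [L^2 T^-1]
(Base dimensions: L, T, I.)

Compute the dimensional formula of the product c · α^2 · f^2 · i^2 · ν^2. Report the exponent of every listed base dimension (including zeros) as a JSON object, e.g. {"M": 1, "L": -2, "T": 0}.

Exponent matrix [L,T,I] × [c,α,g,f,i,ν]:
  L: [ 1  2  1  0  0  2]
  T: [-1 -1 -2 -1  0 -1]
  I: [ 0  0  0  0  1  0]
  [L]: (1)·1+(2)·2+(2)·0+(2)·0+(2)·2 = 9
  [T]: (1)·-1+(2)·-1+(2)·-1+(2)·0+(2)·-1 = -7
  [I]: (1)·0+(2)·0+(2)·0+(2)·1+(2)·0 = 2
⇒ L^9 T^-7 I^2

{"L": 9, "T": -7, "I": 2}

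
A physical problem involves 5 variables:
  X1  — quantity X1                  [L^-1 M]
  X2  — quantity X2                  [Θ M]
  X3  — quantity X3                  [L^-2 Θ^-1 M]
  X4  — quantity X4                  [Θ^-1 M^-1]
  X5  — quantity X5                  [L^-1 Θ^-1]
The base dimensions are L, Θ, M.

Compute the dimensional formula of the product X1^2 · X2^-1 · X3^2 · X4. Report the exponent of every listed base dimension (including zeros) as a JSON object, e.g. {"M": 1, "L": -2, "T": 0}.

Exponent matrix [L,Θ,M] × [X1,X2,X3,X4,X5]:
  L: [-1  0 -2  0 -1]
  Θ: [ 0  1 -1 -1 -1]
  M: [ 1  1  1 -1  0]
  [L]: (2)·-1+(-1)·0+(2)·-2+(1)·0 = -6
  [Θ]: (2)·0+(-1)·1+(2)·-1+(1)·-1 = -4
  [M]: (2)·1+(-1)·1+(2)·1+(1)·-1 = 2
⇒ L^-6 Θ^-4 M^2

{"L": -6, "Θ": -4, "M": 2}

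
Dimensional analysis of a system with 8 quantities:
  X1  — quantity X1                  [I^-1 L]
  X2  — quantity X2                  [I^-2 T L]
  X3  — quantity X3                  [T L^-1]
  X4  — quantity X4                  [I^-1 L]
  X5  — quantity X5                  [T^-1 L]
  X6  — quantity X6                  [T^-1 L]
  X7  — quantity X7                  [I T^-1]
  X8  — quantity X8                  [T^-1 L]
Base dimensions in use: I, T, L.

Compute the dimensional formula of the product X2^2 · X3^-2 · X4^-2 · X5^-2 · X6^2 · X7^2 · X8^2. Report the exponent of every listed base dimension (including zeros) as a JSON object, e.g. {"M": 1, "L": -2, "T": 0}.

Exponent matrix [I,T,L] × [X1,X2,X3,X4,X5,X6,X7,X8]:
  I: [-1 -2  0 -1  0  0  1  0]
  T: [ 0  1  1  0 -1 -1 -1 -1]
  L: [ 1  1 -1  1  1  1  0  1]
  [I]: (2)·-2+(-2)·0+(-2)·-1+(-2)·0+(2)·0+(2)·1+(2)·0 = 0
  [T]: (2)·1+(-2)·1+(-2)·0+(-2)·-1+(2)·-1+(2)·-1+(2)·-1 = -4
  [L]: (2)·1+(-2)·-1+(-2)·1+(-2)·1+(2)·1+(2)·0+(2)·1 = 4
⇒ T^-4 L^4

{"I": 0, "T": -4, "L": 4}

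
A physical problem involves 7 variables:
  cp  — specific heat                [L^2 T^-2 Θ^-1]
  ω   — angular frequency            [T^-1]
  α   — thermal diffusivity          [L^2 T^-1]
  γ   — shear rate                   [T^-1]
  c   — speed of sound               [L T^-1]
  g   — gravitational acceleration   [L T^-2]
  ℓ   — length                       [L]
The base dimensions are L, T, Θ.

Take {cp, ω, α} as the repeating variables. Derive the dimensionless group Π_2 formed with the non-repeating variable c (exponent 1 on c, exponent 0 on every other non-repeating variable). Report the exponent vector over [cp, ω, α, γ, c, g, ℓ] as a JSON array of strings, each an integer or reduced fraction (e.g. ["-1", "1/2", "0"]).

Exponent matrix [L,T,Θ] × [cp,ω,α,γ,c,g,ℓ]:
  L: [ 2  0  2  0  1  1  1]
  T: [-2 -1 -1 -1 -1 -2  0]
  Θ: [-1  0  0  0  0  0  0]
Row reduction gives pivot columns cp,ω,α; rank = 3
Pivot set = {cp,ω,α}, free = {γ,c,g,ℓ}
RREF:
  r0: [   1    0    0    0    0    0    0]
  r1: [   0    1    0    1  1/2  3/2 -1/2]
  r2: [   0    0    1    0  1/2  1/2  1/2]
Fix exponent of c at 1, γ at 0, g at 0, ℓ at 0; solve each RREF row for its pivot's exponent:
  r0: exp(cp) + (0)·1 = 0 ⇒ exp(cp) = 0
  r1: exp(ω) + (1/2)·1 = 0 ⇒ exp(ω) = -1/2
  r2: exp(α) + (1/2)·1 = 0 ⇒ exp(α) = -1/2
Π_2 = ω^(-1/2) · α^(-1/2) · c

["0", "-1/2", "-1/2", "0", "1", "0", "0"]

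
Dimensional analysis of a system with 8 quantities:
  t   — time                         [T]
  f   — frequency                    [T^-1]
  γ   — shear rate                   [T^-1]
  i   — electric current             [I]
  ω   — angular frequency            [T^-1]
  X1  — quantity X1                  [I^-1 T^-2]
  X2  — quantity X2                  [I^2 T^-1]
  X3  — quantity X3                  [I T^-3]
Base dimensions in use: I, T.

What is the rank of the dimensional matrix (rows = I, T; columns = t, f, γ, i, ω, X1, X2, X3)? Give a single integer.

2

Write exponents as rows I,T / cols t,f,γ,i,ω,X1,X2,X3:
  I: [ 0  0  0  1  0 -1  2  1]
  T: [ 1 -1 -1  0 -1 -2 -1 -3]
Row reduction gives pivot columns t,i; rank = 2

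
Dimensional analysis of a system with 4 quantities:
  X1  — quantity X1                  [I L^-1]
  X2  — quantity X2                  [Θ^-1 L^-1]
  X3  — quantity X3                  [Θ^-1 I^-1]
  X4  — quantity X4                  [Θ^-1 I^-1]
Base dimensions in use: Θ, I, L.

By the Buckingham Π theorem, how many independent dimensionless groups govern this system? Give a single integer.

2

Dimensional matrix (Θ×I×L by X1×X2×X3×X4):
  Θ: [ 0 -1 -1 -1]
  I: [ 1  0 -1 -1]
  L: [-1 -1  0  0]
Row reduction gives pivot columns X1,X2; rank = 2
4 vars − rank 2 = 2 Π groups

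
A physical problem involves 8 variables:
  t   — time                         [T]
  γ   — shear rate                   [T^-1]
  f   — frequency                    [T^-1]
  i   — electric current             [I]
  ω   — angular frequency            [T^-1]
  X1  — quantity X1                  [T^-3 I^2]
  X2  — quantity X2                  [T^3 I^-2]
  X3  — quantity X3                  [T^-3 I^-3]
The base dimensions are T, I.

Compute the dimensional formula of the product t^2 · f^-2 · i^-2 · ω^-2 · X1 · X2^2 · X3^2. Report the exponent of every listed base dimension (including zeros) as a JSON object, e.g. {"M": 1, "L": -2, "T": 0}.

Exponent matrix [T,I] × [t,γ,f,i,ω,X1,X2,X3]:
  T: [ 1 -1 -1  0 -1 -3  3 -3]
  I: [ 0  0  0  1  0  2 -2 -3]
  [T]: (2)·1+(-2)·-1+(-2)·0+(-2)·-1+(1)·-3+(2)·3+(2)·-3 = 3
  [I]: (2)·0+(-2)·0+(-2)·1+(-2)·0+(1)·2+(2)·-2+(2)·-3 = -10
⇒ T^3 I^-10

{"T": 3, "I": -10}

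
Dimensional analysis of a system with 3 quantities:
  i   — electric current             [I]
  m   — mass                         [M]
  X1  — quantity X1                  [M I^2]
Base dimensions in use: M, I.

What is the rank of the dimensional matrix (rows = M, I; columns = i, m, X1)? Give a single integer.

Exponent matrix [M,I] × [i,m,X1]:
  M: [ 0  1  1]
  I: [ 1  0  2]
RREF → pivots at {i,m} ⇒ r = 2

2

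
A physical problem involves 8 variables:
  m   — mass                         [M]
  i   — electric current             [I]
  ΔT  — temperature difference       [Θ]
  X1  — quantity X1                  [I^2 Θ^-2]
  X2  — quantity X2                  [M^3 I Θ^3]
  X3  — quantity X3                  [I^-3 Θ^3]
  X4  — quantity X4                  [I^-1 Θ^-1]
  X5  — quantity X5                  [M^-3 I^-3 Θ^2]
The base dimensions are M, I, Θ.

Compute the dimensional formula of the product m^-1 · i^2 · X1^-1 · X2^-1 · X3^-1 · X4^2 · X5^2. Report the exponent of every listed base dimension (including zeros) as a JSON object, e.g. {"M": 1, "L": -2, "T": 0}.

{"M": -10, "I": -6, "Θ": -2}

Write exponents as rows M,I,Θ / cols m,i,ΔT,X1,X2,X3,X4,X5:
  M: [ 1  0  0  0  3  0  0 -3]
  I: [ 0  1  0  2  1 -3 -1 -3]
  Θ: [ 0  0  1 -2  3  3 -1  2]
  [M]: (-1)·1+(2)·0+(-1)·0+(-1)·3+(-1)·0+(2)·0+(2)·-3 = -10
  [I]: (-1)·0+(2)·1+(-1)·2+(-1)·1+(-1)·-3+(2)·-1+(2)·-3 = -6
  [Θ]: (-1)·0+(2)·0+(-1)·-2+(-1)·3+(-1)·3+(2)·-1+(2)·2 = -2
⇒ M^-10 I^-6 Θ^-2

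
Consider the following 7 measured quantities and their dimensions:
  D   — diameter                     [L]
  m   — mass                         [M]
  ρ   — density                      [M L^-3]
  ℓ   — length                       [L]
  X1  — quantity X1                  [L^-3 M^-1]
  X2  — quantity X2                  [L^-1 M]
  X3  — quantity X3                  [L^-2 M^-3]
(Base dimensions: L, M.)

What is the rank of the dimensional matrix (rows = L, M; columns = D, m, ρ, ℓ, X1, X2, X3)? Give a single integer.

Exponent matrix [L,M] × [D,m,ρ,ℓ,X1,X2,X3]:
  L: [ 1  0 -3  1 -3 -1 -2]
  M: [ 0  1  1  0 -1  1 -3]
Echelon form has 2 nonzero rows (pivots: D,m)

2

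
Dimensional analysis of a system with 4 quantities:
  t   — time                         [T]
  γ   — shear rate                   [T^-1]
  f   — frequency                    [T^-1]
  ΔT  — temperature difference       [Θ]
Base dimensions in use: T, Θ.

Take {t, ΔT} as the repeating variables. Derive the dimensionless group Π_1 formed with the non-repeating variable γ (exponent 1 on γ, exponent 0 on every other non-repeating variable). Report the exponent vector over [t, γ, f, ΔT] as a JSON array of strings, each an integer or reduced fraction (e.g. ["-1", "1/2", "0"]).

Write exponents as rows T,Θ / cols t,γ,f,ΔT:
  T: [ 1 -1 -1  0]
  Θ: [ 0  0  0  1]
Echelon form has 2 nonzero rows (pivots: t,ΔT)
Pivot set = {t,ΔT}, free = {γ,f}
RREF:
  r0: [   1   -1   -1    0]
  r1: [   0    0    0    1]
Fix exponent of γ at 1, f at 0; solve each RREF row for its pivot's exponent:
  r0: exp(t) + (-1)·1 = 0 ⇒ exp(t) = 1
  r1: exp(ΔT) + (0)·1 = 0 ⇒ exp(ΔT) = 0
Π_1 = t · γ

["1", "1", "0", "0"]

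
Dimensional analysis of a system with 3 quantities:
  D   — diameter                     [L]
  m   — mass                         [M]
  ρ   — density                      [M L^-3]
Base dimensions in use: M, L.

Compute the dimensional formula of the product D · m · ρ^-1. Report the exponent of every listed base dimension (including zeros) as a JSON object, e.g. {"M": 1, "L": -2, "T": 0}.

Exponent matrix [M,L] × [D,m,ρ]:
  M: [ 0  1  1]
  L: [ 1  0 -3]
  [M]: (1)·0+(1)·1+(-1)·1 = 0
  [L]: (1)·1+(1)·0+(-1)·-3 = 4
⇒ L^4

{"M": 0, "L": 4}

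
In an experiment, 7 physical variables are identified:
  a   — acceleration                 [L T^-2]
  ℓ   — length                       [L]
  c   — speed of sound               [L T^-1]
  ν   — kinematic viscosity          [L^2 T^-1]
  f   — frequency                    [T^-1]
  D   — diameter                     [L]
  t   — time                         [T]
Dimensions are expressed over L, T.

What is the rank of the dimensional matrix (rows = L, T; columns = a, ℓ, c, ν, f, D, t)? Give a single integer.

Exponent matrix [L,T] × [a,ℓ,c,ν,f,D,t]:
  L: [ 1  1  1  2  0  1  0]
  T: [-2  0 -1 -1 -1  0  1]
RREF → pivots at {a,ℓ} ⇒ r = 2

2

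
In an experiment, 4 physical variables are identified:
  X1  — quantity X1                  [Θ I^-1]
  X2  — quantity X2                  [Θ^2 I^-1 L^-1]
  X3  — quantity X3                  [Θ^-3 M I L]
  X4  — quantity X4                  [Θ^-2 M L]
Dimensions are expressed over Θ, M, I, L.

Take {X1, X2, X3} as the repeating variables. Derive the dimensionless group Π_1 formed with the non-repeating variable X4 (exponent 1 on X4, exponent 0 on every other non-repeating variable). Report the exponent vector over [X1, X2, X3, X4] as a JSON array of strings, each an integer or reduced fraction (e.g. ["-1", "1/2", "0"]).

Dimensional matrix (Θ×M×I×L by X1×X2×X3×X4):
  Θ: [ 1  2 -3 -2]
  M: [ 0  0  1  1]
  I: [-1 -1  1  0]
  L: [ 0 -1  1  1]
RREF → pivots at {X1,X2,X3} ⇒ r = 3
Pivot set = {X1,X2,X3}, free = {X4}
RREF:
  r0: [   1    0    0    1]
  r1: [   0    1    0    0]
  r2: [   0    0    1    1]
  r3: [   0    0    0    0]
Fix exponent of X4 at 1; solve each RREF row for its pivot's exponent:
  r0: exp(X1) + (1)·1 = 0 ⇒ exp(X1) = -1
  r1: exp(X2) + (0)·1 = 0 ⇒ exp(X2) = 0
  r2: exp(X3) + (1)·1 = 0 ⇒ exp(X3) = -1
Π_1 = X1^-1 · X3^-1 · X4

["-1", "0", "-1", "1"]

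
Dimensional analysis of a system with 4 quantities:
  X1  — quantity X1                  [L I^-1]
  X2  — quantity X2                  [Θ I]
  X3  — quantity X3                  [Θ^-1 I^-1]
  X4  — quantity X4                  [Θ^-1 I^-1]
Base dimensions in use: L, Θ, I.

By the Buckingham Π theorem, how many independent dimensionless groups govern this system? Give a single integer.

Dimensional matrix (L×Θ×I by X1×X2×X3×X4):
  L: [ 1  0  0  0]
  Θ: [ 0  1 -1 -1]
  I: [-1  1 -1 -1]
Row reduction gives pivot columns X1,X2; rank = 2
n=4, r=2 ⇒ 2 dimensionless groups

2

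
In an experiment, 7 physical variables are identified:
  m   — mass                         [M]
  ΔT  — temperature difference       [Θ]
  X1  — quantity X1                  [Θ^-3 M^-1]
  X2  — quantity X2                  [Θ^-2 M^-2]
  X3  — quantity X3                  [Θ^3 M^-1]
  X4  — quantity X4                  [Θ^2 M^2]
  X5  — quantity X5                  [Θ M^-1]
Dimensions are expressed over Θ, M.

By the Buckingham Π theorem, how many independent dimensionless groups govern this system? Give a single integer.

Exponent matrix [Θ,M] × [m,ΔT,X1,X2,X3,X4,X5]:
  Θ: [ 0  1 -3 -2  3  2  1]
  M: [ 1  0 -1 -2 -1  2 -1]
Echelon form has 2 nonzero rows (pivots: m,ΔT)
7 vars − rank 2 = 5 Π groups

5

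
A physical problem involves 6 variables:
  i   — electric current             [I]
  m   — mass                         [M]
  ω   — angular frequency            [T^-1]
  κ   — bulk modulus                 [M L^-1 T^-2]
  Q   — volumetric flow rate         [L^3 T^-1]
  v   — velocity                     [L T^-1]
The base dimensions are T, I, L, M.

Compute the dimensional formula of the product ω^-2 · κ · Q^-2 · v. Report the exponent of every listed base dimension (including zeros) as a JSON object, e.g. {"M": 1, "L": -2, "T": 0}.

Exponent matrix [T,I,L,M] × [i,m,ω,κ,Q,v]:
  T: [ 0  0 -1 -2 -1 -1]
  I: [ 1  0  0  0  0  0]
  L: [ 0  0  0 -1  3  1]
  M: [ 0  1  0  1  0  0]
  [T]: (-2)·-1+(1)·-2+(-2)·-1+(1)·-1 = 1
  [I]: (-2)·0+(1)·0+(-2)·0+(1)·0 = 0
  [L]: (-2)·0+(1)·-1+(-2)·3+(1)·1 = -6
  [M]: (-2)·0+(1)·1+(-2)·0+(1)·0 = 1
⇒ T L^-6 M

{"T": 1, "I": 0, "L": -6, "M": 1}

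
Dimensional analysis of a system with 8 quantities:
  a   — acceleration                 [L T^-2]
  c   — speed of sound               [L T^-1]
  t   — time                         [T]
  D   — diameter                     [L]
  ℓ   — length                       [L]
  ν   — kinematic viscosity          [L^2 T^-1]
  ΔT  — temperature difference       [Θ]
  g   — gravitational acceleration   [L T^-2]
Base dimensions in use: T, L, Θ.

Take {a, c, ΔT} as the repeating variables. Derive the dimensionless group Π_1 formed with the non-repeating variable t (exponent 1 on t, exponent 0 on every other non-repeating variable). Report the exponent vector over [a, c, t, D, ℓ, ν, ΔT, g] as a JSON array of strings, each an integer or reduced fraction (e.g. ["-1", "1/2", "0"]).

["1", "-1", "1", "0", "0", "0", "0", "0"]

Write exponents as rows T,L,Θ / cols a,c,t,D,ℓ,ν,ΔT,g:
  T: [-2 -1  1  0  0 -1  0 -2]
  L: [ 1  1  0  1  1  2  0  1]
  Θ: [ 0  0  0  0  0  0  1  0]
Row reduction gives pivot columns a,c,ΔT; rank = 3
Repeat: a,c,ΔT; free: t,D,ℓ,ν,g
RREF:
  r0: [   1    0   -1   -1   -1   -1    0    1]
  r1: [   0    1    1    2    2    3    0    0]
  r2: [   0    0    0    0    0    0    1    0]
Fix exponent of t at 1, D at 0, ℓ at 0, ν at 0, g at 0; solve each RREF row for its pivot's exponent:
  r0: exp(a) + (-1)·1 = 0 ⇒ exp(a) = 1
  r1: exp(c) + (1)·1 = 0 ⇒ exp(c) = -1
  r2: exp(ΔT) + (0)·1 = 0 ⇒ exp(ΔT) = 0
Π_1 = a · c^-1 · t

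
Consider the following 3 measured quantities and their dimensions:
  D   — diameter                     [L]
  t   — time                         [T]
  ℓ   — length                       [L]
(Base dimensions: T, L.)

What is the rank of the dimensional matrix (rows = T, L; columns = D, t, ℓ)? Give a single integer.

Write exponents as rows T,L / cols D,t,ℓ:
  T: [ 0  1  0]
  L: [ 1  0  1]
Echelon form has 2 nonzero rows (pivots: D,t)

2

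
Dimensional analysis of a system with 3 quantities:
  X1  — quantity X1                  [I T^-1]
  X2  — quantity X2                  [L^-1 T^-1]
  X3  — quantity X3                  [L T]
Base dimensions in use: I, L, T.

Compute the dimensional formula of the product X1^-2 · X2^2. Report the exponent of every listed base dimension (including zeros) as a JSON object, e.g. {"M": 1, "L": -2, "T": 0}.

Dimensional matrix (I×L×T by X1×X2×X3):
  I: [ 1  0  0]
  L: [ 0 -1  1]
  T: [-1 -1  1]
  [I]: (-2)·1+(2)·0 = -2
  [L]: (-2)·0+(2)·-1 = -2
  [T]: (-2)·-1+(2)·-1 = 0
⇒ I^-2 L^-2

{"I": -2, "L": -2, "T": 0}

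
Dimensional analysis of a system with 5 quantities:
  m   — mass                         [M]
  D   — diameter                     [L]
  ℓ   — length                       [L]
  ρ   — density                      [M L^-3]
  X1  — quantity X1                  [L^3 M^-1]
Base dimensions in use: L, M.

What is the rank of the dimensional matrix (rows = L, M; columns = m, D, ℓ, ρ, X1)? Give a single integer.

2

Exponent matrix [L,M] × [m,D,ℓ,ρ,X1]:
  L: [ 0  1  1 -3  3]
  M: [ 1  0  0  1 -1]
RREF → pivots at {m,D} ⇒ r = 2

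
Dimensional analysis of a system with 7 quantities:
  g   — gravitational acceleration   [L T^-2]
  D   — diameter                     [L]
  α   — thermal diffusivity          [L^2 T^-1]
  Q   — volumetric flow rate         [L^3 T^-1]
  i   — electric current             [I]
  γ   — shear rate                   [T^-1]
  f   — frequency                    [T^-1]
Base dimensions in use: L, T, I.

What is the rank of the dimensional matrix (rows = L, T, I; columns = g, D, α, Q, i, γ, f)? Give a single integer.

Dimensional matrix (L×T×I by g×D×α×Q×i×γ×f):
  L: [ 1  1  2  3  0  0  0]
  T: [-2  0 -1 -1  0 -1 -1]
  I: [ 0  0  0  0  1  0  0]
Row reduction gives pivot columns g,D,i; rank = 3

3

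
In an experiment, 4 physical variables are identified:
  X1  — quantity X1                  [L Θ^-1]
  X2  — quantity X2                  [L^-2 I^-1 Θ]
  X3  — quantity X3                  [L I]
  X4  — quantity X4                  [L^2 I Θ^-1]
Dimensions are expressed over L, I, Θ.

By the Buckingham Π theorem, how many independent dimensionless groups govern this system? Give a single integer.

Dimensional matrix (L×I×Θ by X1×X2×X3×X4):
  L: [ 1 -2  1  2]
  I: [ 0 -1  1  1]
  Θ: [-1  1  0 -1]
Echelon form has 2 nonzero rows (pivots: X1,X2)
4 vars − rank 2 = 2 Π groups

2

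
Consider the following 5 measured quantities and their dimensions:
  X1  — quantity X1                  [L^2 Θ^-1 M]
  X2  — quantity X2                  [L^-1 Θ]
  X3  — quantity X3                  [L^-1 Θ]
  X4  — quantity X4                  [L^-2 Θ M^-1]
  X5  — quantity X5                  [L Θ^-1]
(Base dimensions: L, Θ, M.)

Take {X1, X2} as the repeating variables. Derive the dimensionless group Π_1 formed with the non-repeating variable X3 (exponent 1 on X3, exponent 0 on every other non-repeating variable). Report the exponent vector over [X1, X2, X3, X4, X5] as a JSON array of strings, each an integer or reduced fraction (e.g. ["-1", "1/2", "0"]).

["0", "-1", "1", "0", "0"]

Write exponents as rows L,Θ,M / cols X1,X2,X3,X4,X5:
  L: [ 2 -1 -1 -2  1]
  Θ: [-1  1  1  1 -1]
  M: [ 1  0  0 -1  0]
Echelon form has 2 nonzero rows (pivots: X1,X2)
Repeat: X1,X2; free: X3,X4,X5
RREF:
  r0: [   1    0    0   -1    0]
  r1: [   0    1    1    0   -1]
  r2: [   0    0    0    0    0]
Fix exponent of X3 at 1, X4 at 0, X5 at 0; solve each RREF row for its pivot's exponent:
  r0: exp(X1) + (0)·1 = 0 ⇒ exp(X1) = 0
  r1: exp(X2) + (1)·1 = 0 ⇒ exp(X2) = -1
Π_1 = X2^-1 · X3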